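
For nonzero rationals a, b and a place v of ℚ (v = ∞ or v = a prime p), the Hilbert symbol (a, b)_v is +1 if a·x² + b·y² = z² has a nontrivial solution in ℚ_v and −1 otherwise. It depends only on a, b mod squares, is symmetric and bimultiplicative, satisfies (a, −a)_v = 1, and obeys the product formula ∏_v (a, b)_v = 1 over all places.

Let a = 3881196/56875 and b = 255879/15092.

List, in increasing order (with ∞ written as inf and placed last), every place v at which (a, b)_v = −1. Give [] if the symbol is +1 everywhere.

Mod squares: a ≡ 1001, b ≡ 3003. Check v ∈ {∞, 2, 3, 5, 7, 11, 13}.
v=5: a=5^-4·(≡1), b=5^0·(≡2) mod 5; (1|5)=+1, (2|5)=-1; (−1)^{-4·0·2}·(+1)^0·(-1)^-4 = +1.
v=7: a=7^-1·(≡5), b=7^-3·(≡4) mod 7; (5|7)=-1, (4|7)=+1; (−1)^{-1·-3·3}·(-1)^-3·(+1)^-1 = +1.
v=∞: 1001 > 0 and 3003 > 0  ⇒  (a,b)_∞ = +1.
v=2: v_2(a)=2, v_2(b)=-2; units ≡ 1, 3 (mod 8); ε·ε+αω+βω = 0·1+2·1+-2·0 ≡ 0  ⇒  (a,b)_2 = +1.
v=3: a=3^6·(≡2), b=3^9·(≡2) mod 3; (2|3)=-1, (2|3)=-1; (−1)^{6·9·1}·(-1)^9·(-1)^6 = -1.
v=11: a=11^3·(≡9), b=11^-1·(≡1) mod 11; (9|11)=+1, (1|11)=+1; (−1)^{3·-1·5}·(+1)^-1·(+1)^3 = -1.
v=13: a=13^-1·(≡1), b=13^1·(≡12) mod 13; (1|13)=+1, (12|13)=+1; (−1)^{-1·1·6}·(+1)^1·(+1)^-1 = +1.
Ram(1001, 3003) = {3, 11}; no ℚ_3-point on the conic.

[3, 11]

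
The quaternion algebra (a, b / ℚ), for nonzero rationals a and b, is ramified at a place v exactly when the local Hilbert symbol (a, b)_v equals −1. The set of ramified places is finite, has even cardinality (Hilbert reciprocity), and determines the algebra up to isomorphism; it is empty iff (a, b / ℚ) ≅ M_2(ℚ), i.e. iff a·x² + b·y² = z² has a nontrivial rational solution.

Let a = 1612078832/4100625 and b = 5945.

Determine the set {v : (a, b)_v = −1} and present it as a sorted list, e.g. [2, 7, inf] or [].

[5, 23]

(a, b) ≡ (23, 5945) mod (ℚ^×)²; places V = {2, 3, 5, 7, 13, 23, 29, 41, ∞}.
(a,b)_2: α=4, β=0; u≡7, v≡1 (mod 8); ε(u)ε(v)=1·0, αω(v)=4·0, βω(u)=0·0; sum ≡ 0  ⇒  +1.
(a,b)_7: α=2, u≡4; β=0, v≡2 (mod 7); (4|7)=+1, (2|7)=+1; sign (−1)^0·+1^0·+1^2 = +1.
(a,b)_13: α=2, u≡1; β=0, v≡4 (mod 13); (1|13)=+1, (4|13)=+1; sign (−1)^0·+1^0·+1^2 = +1.
(a,b)_41: α=0, u≡16; β=1, v≡22 (mod 41); (16|41)=+1, (22|41)=-1; sign (−1)^0·+1^1·-1^0 = +1.
(a,b)_3: α=-8, u≡2; β=0, v≡2 (mod 3); (2|3)=-1, (2|3)=-1; sign (−1)^0·-1^0·-1^-8 = +1.
(a,b)_29: α=0, u≡20; β=1, v≡2 (mod 29); (20|29)=+1, (2|29)=-1; sign (−1)^0·+1^1·-1^0 = +1.
(a,b)_5: α=-4, u≡2; β=1, v≡4 (mod 5); (2|5)=-1, (4|5)=+1; sign (−1)^0·-1^1·+1^-4 = -1.
(a,b)_∞: sgn(23)=+, sgn(5945)=+, so +1.
(a,b)_23: α=3, u≡16; β=0, v≡11 (mod 23); (16|23)=+1, (11|23)=-1; sign (−1)^0·+1^0·-1^3 = -1.
Ram(23, 5945) = {5, 23}; no ℚ_5-point on the conic.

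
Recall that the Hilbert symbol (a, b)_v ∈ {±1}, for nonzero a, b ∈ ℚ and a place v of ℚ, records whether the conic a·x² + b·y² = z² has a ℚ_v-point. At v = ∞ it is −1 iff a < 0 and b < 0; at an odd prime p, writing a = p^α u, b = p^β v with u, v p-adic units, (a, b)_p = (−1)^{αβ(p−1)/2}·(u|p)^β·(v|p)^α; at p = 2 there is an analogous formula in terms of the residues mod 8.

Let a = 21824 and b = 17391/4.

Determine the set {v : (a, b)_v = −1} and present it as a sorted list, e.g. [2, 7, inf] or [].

[3, 31]

(a, b) ≡ (341, 17391) mod (ℚ^×)²; places V = {2, 3, 11, 17, 31, ∞}.
(a,b)_2: α=6, β=-2; u≡5, v≡7 (mod 8); ε(u)ε(v)=0·1, αω(v)=6·0, βω(u)=-2·1; sum ≡ 0  ⇒  +1.
(a,b)_∞: sgn(341)=+, sgn(17391)=+, so +1.
(a,b)_3: α=0, u≡2; β=1, v≡1 (mod 3); (2|3)=-1, (1|3)=+1; sign (−1)^0·-1^1·+1^0 = -1.
(a,b)_17: α=0, u≡13; β=1, v≡5 (mod 17); (13|17)=+1, (5|17)=-1; sign (−1)^0·+1^1·-1^0 = +1.
(a,b)_11: α=1, u≡4; β=1, v≡2 (mod 11); (4|11)=+1, (2|11)=-1; sign (−1)^1·+1^1·-1^1 = +1.
(a,b)_31: α=1, u≡22; β=1, v≡24 (mod 31); (22|31)=-1, (24|31)=-1; sign (−1)^1·-1^1·-1^1 = -1.
|Ram(341, 17391)| = 2, even; anisotropic at {3, 31}.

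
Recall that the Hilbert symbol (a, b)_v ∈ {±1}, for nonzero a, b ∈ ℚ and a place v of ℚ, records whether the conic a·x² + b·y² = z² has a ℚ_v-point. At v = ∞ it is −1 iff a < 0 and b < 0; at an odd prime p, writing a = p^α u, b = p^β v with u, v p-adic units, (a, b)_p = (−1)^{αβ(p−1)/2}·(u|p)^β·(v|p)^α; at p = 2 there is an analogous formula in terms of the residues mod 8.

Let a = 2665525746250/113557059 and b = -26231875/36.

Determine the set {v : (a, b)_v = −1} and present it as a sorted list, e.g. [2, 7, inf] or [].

(a, b) ≡ (9614, -19) mod (ℚ^×)²; places V = {2, 3, 5, 7, 11, 17, 19, 23, 47, ∞}.
(a,b)_19: α=1, u≡3; β=1, v≡14 (mod 19); (3|19)=-1, (14|19)=-1; sign (−1)^1·-1^1·-1^1 = -1.
(a,b)_7: α=-2, u≡3; β=0, v≡2 (mod 7); (3|7)=-1, (2|7)=+1; sign (−1)^0·-1^0·+1^-2 = +1.
(a,b)_3: α=-6, u≡2; β=-2, v≡2 (mod 3); (2|3)=-1, (2|3)=-1; sign (−1)^0·-1^-2·-1^-6 = +1.
(a,b)_11: α=-1, u≡4; β=0, v≡4 (mod 11); (4|11)=+1, (4|11)=+1; sign (−1)^0·+1^0·+1^-1 = +1.
(a,b)_2: α=1, β=-2; u≡7, v≡5 (mod 8); ε(u)ε(v)=1·0, αω(v)=1·1, βω(u)=-2·0; sum ≡ 1  ⇒  -1.
(a,b)_17: α=-2, u≡4; β=0, v≡13 (mod 17); (4|17)=+1, (13|17)=+1; sign (−1)^0·+1^0·+1^-2 = +1.
(a,b)_47: α=4, u≡35; β=2, v≡37 (mod 47); (35|47)=-1, (37|47)=+1; sign (−1)^0·-1^2·+1^4 = +1.
(a,b)_∞: sgn(9614)=+, sgn(-19)=−, so +1.
(a,b)_23: α=1, u≡6; β=0, v≡3 (mod 23); (6|23)=+1, (3|23)=+1; sign (−1)^0·+1^0·+1^1 = +1.
(a,b)_5: α=4, u≡1; β=4, v≡4 (mod 5); (1|5)=+1, (4|5)=+1; sign (−1)^0·+1^4·+1^4 = +1.
Ram(9614, -19) = {2, 19}; no ℚ_2-point on the conic.

[2, 19]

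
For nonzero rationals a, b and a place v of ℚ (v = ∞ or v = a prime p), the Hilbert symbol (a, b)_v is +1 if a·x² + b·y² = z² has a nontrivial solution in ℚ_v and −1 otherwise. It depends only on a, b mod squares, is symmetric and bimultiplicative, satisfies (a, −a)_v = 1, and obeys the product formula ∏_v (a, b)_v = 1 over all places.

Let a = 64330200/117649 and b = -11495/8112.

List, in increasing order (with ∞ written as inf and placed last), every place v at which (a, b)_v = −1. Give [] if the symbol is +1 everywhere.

(a, b) ≡ (22, -285) mod (ℚ^×)²; places V = {2, 3, 5, 7, 11, 13, 19, ∞}.
(a,b)_5: α=2, u≡2; β=1, v≡3 (mod 5); (2|5)=-1, (3|5)=-1; sign (−1)^0·-1^1·-1^2 = -1.
(a,b)_2: α=3, β=-4; u≡3, v≡3 (mod 8); ε(u)ε(v)=1·1, αω(v)=3·1, βω(u)=-4·1; sum ≡ 0  ⇒  +1.
(a,b)_13: α=0, u≡1; β=-2, v≡4 (mod 13); (1|13)=+1, (4|13)=+1; sign (−1)^0·+1^-2·+1^0 = +1.
(a,b)_3: α=4, u≡1; β=-1, v≡1 (mod 3); (1|3)=+1, (1|3)=+1; sign (−1)^0·+1^-1·+1^4 = +1.
(a,b)_7: α=-6, u≡4; β=0, v≡1 (mod 7); (4|7)=+1, (1|7)=+1; sign (−1)^0·+1^0·+1^-6 = +1.
(a,b)_11: α=1, u≡7; β=2, v≡3 (mod 11); (7|11)=-1, (3|11)=+1; sign (−1)^0·-1^2·+1^1 = +1.
(a,b)_19: α=2, u≡18; β=1, v≡16 (mod 19); (18|19)=-1, (16|19)=+1; sign (−1)^0·-1^1·+1^2 = -1.
(a,b)_∞: sgn(22)=+, sgn(-285)=−, so +1.
|Ram(22, -285)| = 2, even; anisotropic at {5, 19}.

[5, 19]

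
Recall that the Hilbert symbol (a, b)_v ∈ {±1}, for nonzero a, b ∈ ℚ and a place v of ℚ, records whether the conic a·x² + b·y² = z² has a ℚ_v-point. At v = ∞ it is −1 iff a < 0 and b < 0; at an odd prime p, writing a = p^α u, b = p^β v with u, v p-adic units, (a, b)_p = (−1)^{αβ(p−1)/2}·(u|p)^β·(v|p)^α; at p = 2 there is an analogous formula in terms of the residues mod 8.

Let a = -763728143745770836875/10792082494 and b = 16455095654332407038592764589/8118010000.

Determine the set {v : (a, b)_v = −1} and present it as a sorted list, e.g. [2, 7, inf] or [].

[2, 19, 31, 43]

Mod squares: a ≡ -24695395274, b ≡ 206701. Check v ∈ {∞, 2, 3, 5, 11, 17, 19, 23, 31, 41, 43, 47, 53}.
v=31: a=31^3·(≡19), b=31^4·(≡30) mod 31; (19|31)=+1, (30|31)=-1; (−1)^{3·4·15}·(+1)^4·(-1)^3 = -1.
v=41: a=41^1·(≡6), b=41^2·(≡1) mod 41; (6|41)=-1, (1|41)=+1; (−1)^{1·2·20}·(-1)^2·(+1)^1 = +1.
v=19: a=19^3·(≡9), b=19^3·(≡16) mod 19; (9|19)=+1, (16|19)=+1; (−1)^{3·3·9}·(+1)^3·(+1)^3 = -1.
v=3: a=3^8·(≡1), b=3^12·(≡1) mod 3; (1|3)=+1, (1|3)=+1; (−1)^{8·12·1}·(+1)^12·(+1)^8 = +1.
v=2: v_2(a)=-1, v_2(b)=-4; units ≡ 3, 5 (mod 8); ε·ε+αω+βω = 1·0+-1·1+-4·1 ≡ 1  ⇒  (a,b)_2 = -1.
v=43: a=43^1·(≡20), b=43^1·(≡3) mod 43; (20|43)=-1, (3|43)=-1; (−1)^{1·1·21}·(-1)^1·(-1)^1 = -1.
v=23: a=23^-1·(≡9), b=23^1·(≡22) mod 23; (9|23)=+1, (22|23)=-1; (−1)^{-1·1·11}·(+1)^1·(-1)^-1 = +1.
v=47: a=47^1·(≡10), b=47^2·(≡37) mod 47; (10|47)=-1, (37|47)=+1; (−1)^{1·2·23}·(-1)^2·(+1)^1 = +1.
v=11: a=11^1·(≡6), b=11^3·(≡9) mod 11; (6|11)=-1, (9|11)=+1; (−1)^{1·3·5}·(-1)^3·(+1)^1 = +1.
v=53: a=53^-2·(≡26), b=53^-2·(≡13) mod 53; (26|53)=-1, (13|53)=+1; (−1)^{-2·-2·26}·(-1)^-2·(+1)^-2 = +1.
v=17: a=17^-4·(≡16), b=17^-2·(≡15) mod 17; (16|17)=+1, (15|17)=+1; (−1)^{-4·-2·8}·(+1)^-2·(+1)^-4 = +1.
v=5: a=5^4·(≡4), b=5^-4·(≡4) mod 5; (4|5)=+1, (4|5)=+1; (−1)^{4·-4·2}·(+1)^-4·(+1)^4 = +1.
v=∞: -24695395274 < 0 and 206701 > 0  ⇒  (a,b)_∞ = +1.
Ram(-24695395274, 206701) = {2, 19, 31, 43}; no ℚ_2-point on the conic.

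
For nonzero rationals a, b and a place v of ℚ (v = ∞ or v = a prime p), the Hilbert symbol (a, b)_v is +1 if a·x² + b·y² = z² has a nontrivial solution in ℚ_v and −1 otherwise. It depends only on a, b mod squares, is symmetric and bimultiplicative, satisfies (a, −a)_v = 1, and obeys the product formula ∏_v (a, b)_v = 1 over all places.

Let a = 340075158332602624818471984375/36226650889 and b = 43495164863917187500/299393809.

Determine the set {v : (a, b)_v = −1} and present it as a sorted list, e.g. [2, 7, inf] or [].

[2, 31, 43, 47]

Mod squares: a ≡ 24942383, b ≡ 43. Check v ∈ {∞, 2, 3, 5, 11, 13, 17, 19, 31, 43, 47, 53}.
v=19: a=19^3·(≡16), b=19^2·(≡6) mod 19; (16|19)=+1, (6|19)=+1; (−1)^{3·2·9}·(+1)^2·(+1)^3 = +1.
v=13: a=13^-2·(≡6), b=13^-2·(≡12) mod 13; (6|13)=-1, (12|13)=+1; (−1)^{-2·-2·6}·(-1)^-2·(+1)^-2 = +1.
v=53: a=53^3·(≡7), b=53^2·(≡37) mod 53; (7|53)=+1, (37|53)=+1; (−1)^{3·2·26}·(+1)^2·(+1)^3 = +1.
v=47: a=47^3·(≡21), b=47^2·(≡11) mod 47; (21|47)=+1, (11|47)=-1; (−1)^{3·2·23}·(+1)^2·(-1)^3 = -1.
v=2: v_2(a)=0, v_2(b)=2; units ≡ 7, 3 (mod 8); ε·ε+αω+βω = 1·1+0·1+2·0 ≡ 1  ⇒  (a,b)_2 = -1.
v=3: a=3^6·(≡2), b=3^0·(≡1) mod 3; (2|3)=-1, (1|3)=+1; (−1)^{6·0·1}·(-1)^0·(+1)^6 = +1.
v=31: a=31^1·(≡1), b=31^0·(≡30) mod 31; (1|31)=+1, (30|31)=-1; (−1)^{1·0·15}·(+1)^0·(-1)^1 = -1.
v=5: a=5^6·(≡3), b=5^8·(≡2) mod 5; (3|5)=-1, (2|5)=-1; (−1)^{6·8·2}·(-1)^8·(-1)^6 = +1.
v=43: a=43^2·(≡8), b=43^1·(≡1) mod 43; (8|43)=-1, (1|43)=+1; (−1)^{2·1·21}·(-1)^1·(+1)^2 = -1.
v=17: a=17^3·(≡3), b=17^2·(≡13) mod 17; (3|17)=-1, (13|17)=+1; (−1)^{3·2·8}·(-1)^2·(+1)^3 = +1.
v=∞: 24942383 > 0 and 43 > 0  ⇒  (a,b)_∞ = +1.
v=11: a=11^-8·(≡5), b=11^-6·(≡6) mod 11; (5|11)=+1, (6|11)=-1; (−1)^{-8·-6·5}·(+1)^-6·(-1)^-8 = +1.
|Ram(24942383, 43)| = 4, even; anisotropic at {2, 31, 43, 47}.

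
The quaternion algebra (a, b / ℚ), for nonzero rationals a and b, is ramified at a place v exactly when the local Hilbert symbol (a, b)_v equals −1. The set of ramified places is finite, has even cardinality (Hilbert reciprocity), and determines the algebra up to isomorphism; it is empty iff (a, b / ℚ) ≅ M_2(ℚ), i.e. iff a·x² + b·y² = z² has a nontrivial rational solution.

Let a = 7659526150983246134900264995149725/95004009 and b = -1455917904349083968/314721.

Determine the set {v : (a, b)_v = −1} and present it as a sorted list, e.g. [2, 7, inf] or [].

(a, b) ≡ (502541, -533) mod (ℚ^×)²; places V = {2, 3, 5, 11, 13, 17, 19, 29, 31, 41, 43, ∞}.
(a,b)_2: α=0, β=6; u≡5, v≡3 (mod 8); ε(u)ε(v)=0·1, αω(v)=0·1, βω(u)=6·1; sum ≡ 0  ⇒  +1.
(a,b)_17: α=0, u≡16; β=-2, v≡7 (mod 17); (16|17)=+1, (7|17)=-1; sign (−1)^0·+1^-2·-1^0 = +1.
(a,b)_43: α=5, u≡22; β=2, v≡5 (mod 43); (22|43)=-1, (5|43)=-1; sign (−1)^0·-1^2·-1^5 = -1.
(a,b)_29: α=5, u≡6; β=2, v≡27 (mod 29); (6|29)=+1, (27|29)=-1; sign (−1)^0·+1^2·-1^5 = -1.
(a,b)_∞: sgn(502541)=+, sgn(-533)=−, so +1.
(a,b)_19: α=-4, u≡3; β=0, v≡14 (mod 19); (3|19)=-1, (14|19)=-1; sign (−1)^0·-1^0·-1^-4 = +1.
(a,b)_11: α=0, u≡6; β=-2, v≡2 (mod 11); (6|11)=-1, (2|11)=-1; sign (−1)^0·-1^-2·-1^0 = +1.
(a,b)_13: α=3, u≡5; β=5, v≡6 (mod 13); (5|13)=-1, (6|13)=-1; sign (−1)^0·-1^5·-1^3 = +1.
(a,b)_3: α=-6, u≡2; β=-2, v≡1 (mod 3); (2|3)=-1, (1|3)=+1; sign (−1)^0·-1^-2·+1^-6 = +1.
(a,b)_31: α=7, u≡29; β=2, v≡8 (mod 31); (29|31)=-1, (8|31)=+1; sign (−1)^0·-1^2·+1^7 = +1.
(a,b)_41: α=2, u≡4; β=1, v≡13 (mod 41); (4|41)=+1, (13|41)=-1; sign (−1)^0·+1^1·-1^2 = +1.
(a,b)_5: α=2, u≡1; β=0, v≡2 (mod 5); (1|5)=+1, (2|5)=-1; sign (−1)^0·+1^0·-1^2 = +1.
|Ram(502541, -533)| = 2, even; anisotropic at {29, 43}.

[29, 43]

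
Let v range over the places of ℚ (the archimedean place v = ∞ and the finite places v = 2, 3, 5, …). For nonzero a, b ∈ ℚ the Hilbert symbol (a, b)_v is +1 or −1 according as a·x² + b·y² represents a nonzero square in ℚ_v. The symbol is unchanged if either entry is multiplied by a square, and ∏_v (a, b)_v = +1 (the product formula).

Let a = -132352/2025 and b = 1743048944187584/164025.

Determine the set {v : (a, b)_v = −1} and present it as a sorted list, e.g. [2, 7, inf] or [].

[2, 19]

(a, b) ≡ (-517, 842099) mod (ℚ^×)²; places V = {2, 3, 5, 11, 19, 23, 41, 47, ∞}.
(a,b)_5: α=-2, u≡3; β=-2, v≡4 (mod 5); (3|5)=-1, (4|5)=+1; sign (−1)^0·-1^-2·+1^-2 = +1.
(a,b)_23: α=0, u≡13; β=1, v≡22 (mod 23); (13|23)=+1, (22|23)=-1; sign (−1)^0·+1^1·-1^0 = +1.
(a,b)_19: α=0, u≡14; β=1, v≡15 (mod 19); (14|19)=-1, (15|19)=-1; sign (−1)^0·-1^1·-1^0 = -1.
(a,b)_3: α=-4, u≡2; β=-8, v≡2 (mod 3); (2|3)=-1, (2|3)=-1; sign (−1)^0·-1^-8·-1^-4 = +1.
(a,b)_11: α=1, u≡2; β=4, v≡5 (mod 11); (2|11)=-1, (5|11)=+1; sign (−1)^0·-1^4·+1^1 = +1.
(a,b)_47: α=1, u≡1; β=3, v≡30 (mod 47); (1|47)=+1, (30|47)=-1; sign (−1)^1·+1^3·-1^1 = +1.
(a,b)_41: α=0, u≡10; β=1, v≡4 (mod 41); (10|41)=+1, (4|41)=+1; sign (−1)^0·+1^1·+1^0 = +1.
(a,b)_∞: sgn(-517)=−, sgn(842099)=+, so +1.
(a,b)_2: α=8, β=6; u≡3, v≡3 (mod 8); ε(u)ε(v)=1·1, αω(v)=8·1, βω(u)=6·1; sum ≡ 1  ⇒  -1.
|Ram(-517, 842099)| = 2, even; anisotropic at {2, 19}.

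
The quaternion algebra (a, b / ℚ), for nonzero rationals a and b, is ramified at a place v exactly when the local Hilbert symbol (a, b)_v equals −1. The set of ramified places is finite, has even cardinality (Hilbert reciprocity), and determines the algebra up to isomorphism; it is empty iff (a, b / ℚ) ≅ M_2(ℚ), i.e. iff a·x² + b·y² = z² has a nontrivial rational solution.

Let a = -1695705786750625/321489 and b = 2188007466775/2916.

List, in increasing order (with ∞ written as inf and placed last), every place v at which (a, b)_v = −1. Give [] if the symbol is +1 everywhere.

[2, 13, 17, 19]

Mod squares: a ≡ -5336929, b ≡ 172159. Check v ∈ {∞, 2, 3, 5, 7, 13, 17, 19, 23, 31, 41}.
v=23: a=23^2·(≡10), b=23^2·(≡8) mod 23; (10|23)=-1, (8|23)=+1; (−1)^{2·2·11}·(-1)^2·(+1)^2 = +1.
v=13: a=13^1·(≡11), b=13^1·(≡4) mod 13; (11|13)=-1, (4|13)=+1; (−1)^{1·1·6}·(-1)^1·(+1)^1 = -1.
v=7: a=7^-2·(≡4), b=7^0·(≡1) mod 7; (4|7)=+1, (1|7)=+1; (−1)^{-2·0·3}·(+1)^0·(+1)^-2 = +1.
v=2: v_2(a)=0, v_2(b)=-2; units ≡ 7, 7 (mod 8); ε·ε+αω+βω = 1·1+0·0+-2·0 ≡ 1  ⇒  (a,b)_2 = -1.
v=41: a=41^1·(≡34), b=41^1·(≡30) mod 41; (34|41)=-1, (30|41)=-1; (−1)^{1·1·20}·(-1)^1·(-1)^1 = +1.
v=31: a=31^3·(≡3), b=31^2·(≡28) mod 31; (3|31)=-1, (28|31)=+1; (−1)^{3·2·15}·(-1)^2·(+1)^3 = +1.
v=17: a=17^1·(≡13), b=17^1·(≡5) mod 17; (13|17)=+1, (5|17)=-1; (−1)^{1·1·8}·(+1)^1·(-1)^1 = -1.
v=∞: -5336929 < 0 and 172159 > 0  ⇒  (a,b)_∞ = +1.
v=19: a=19^1·(≡5), b=19^1·(≡6) mod 19; (5|19)=+1, (6|19)=+1; (−1)^{1·1·9}·(+1)^1·(+1)^1 = -1.
v=5: a=5^4·(≡1), b=5^2·(≡1) mod 5; (1|5)=+1, (1|5)=+1; (−1)^{4·2·2}·(+1)^2·(+1)^4 = +1.
v=3: a=3^-8·(≡2), b=3^-6·(≡1) mod 3; (2|3)=-1, (1|3)=+1; (−1)^{-8·-6·1}·(-1)^-6·(+1)^-8 = +1.
(-5336929, 172159 / ℚ) ramifies at {2, 13, 17, 19}: a division algebra.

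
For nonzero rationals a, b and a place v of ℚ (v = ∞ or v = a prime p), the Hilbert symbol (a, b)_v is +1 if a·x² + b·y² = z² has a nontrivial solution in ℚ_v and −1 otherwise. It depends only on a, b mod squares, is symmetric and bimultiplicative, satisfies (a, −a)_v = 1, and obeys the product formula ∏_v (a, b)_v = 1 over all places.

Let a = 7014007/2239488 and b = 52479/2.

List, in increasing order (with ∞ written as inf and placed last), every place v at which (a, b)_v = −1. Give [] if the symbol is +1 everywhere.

[2, 7]

(a, b) ≡ (21, 238) mod (ℚ^×)²; places V = {2, 3, 7, 11, 13, 17, ∞}.
(a,b)_7: α=3, u≡5; β=3, v≡3 (mod 7); (5|7)=-1, (3|7)=-1; sign (−1)^1·-1^3·-1^3 = -1.
(a,b)_17: α=0, u≡13; β=1, v≡5 (mod 17); (13|17)=+1, (5|17)=-1; sign (−1)^0·+1^1·-1^0 = +1.
(a,b)_2: α=-10, β=-1; u≡5, v≡7 (mod 8); ε(u)ε(v)=0·1, αω(v)=-10·0, βω(u)=-1·1; sum ≡ 1  ⇒  -1.
(a,b)_13: α=2, u≡5; β=0, v≡12 (mod 13); (5|13)=-1, (12|13)=+1; sign (−1)^0·-1^0·+1^2 = +1.
(a,b)_11: α=2, u≡7; β=0, v≡10 (mod 11); (7|11)=-1, (10|11)=-1; sign (−1)^0·-1^0·-1^2 = +1.
(a,b)_∞: sgn(21)=+, sgn(238)=+, so +1.
(a,b)_3: α=-7, u≡1; β=2, v≡1 (mod 3); (1|3)=+1, (1|3)=+1; sign (−1)^0·+1^2·+1^-7 = +1.
(21, 238 / ℚ) ramifies at {2, 7}: a division algebra.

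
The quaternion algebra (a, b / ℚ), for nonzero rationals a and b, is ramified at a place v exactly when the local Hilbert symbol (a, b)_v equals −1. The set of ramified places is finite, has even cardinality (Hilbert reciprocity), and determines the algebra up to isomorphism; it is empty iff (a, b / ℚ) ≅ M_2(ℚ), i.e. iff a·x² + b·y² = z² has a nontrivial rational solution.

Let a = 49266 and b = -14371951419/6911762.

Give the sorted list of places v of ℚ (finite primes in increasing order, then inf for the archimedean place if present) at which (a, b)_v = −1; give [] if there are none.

(a, b) ≡ (5474, -16422) mod (ℚ^×)²; places V = {2, 3, 7, 11, 13, 17, 23, ∞}.
(a,b)_13: α=0, u≡9; β=-4, v≡4 (mod 13); (9|13)=+1, (4|13)=+1; sign (−1)^0·+1^-4·+1^0 = +1.
(a,b)_3: α=2, u≡2; β=7, v≡1 (mod 3); (2|3)=-1, (1|3)=+1; sign (−1)^0·-1^7·+1^2 = -1.
(a,b)_7: α=1, u≡3; β=5, v≡6 (mod 7); (3|7)=-1, (6|7)=-1; sign (−1)^1·-1^5·-1^1 = -1.
(a,b)_17: α=1, u≡8; β=1, v≡14 (mod 17); (8|17)=+1, (14|17)=-1; sign (−1)^0·+1^1·-1^1 = -1.
(a,b)_23: α=1, u≡3; β=1, v≡15 (mod 23); (3|23)=+1, (15|23)=-1; sign (−1)^1·+1^1·-1^1 = +1.
(a,b)_∞: sgn(5474)=+, sgn(-16422)=−, so +1.
(a,b)_2: α=1, β=-1; u≡1, v≡5 (mod 8); ε(u)ε(v)=0·0, αω(v)=1·1, βω(u)=-1·0; sum ≡ 1  ⇒  -1.
(a,b)_11: α=0, u≡8; β=-2, v≡1 (mod 11); (8|11)=-1, (1|11)=+1; sign (−1)^0·-1^-2·+1^0 = +1.
Ram(5474, -16422) = {2, 3, 7, 17}; no ℚ_2-point on the conic.

[2, 3, 7, 17]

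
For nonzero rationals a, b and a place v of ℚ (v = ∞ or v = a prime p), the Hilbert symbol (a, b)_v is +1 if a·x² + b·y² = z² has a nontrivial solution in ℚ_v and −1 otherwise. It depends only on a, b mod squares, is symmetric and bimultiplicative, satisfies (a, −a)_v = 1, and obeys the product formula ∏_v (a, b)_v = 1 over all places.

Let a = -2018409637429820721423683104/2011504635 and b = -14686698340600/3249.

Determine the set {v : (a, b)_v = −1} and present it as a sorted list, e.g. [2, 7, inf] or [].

(a, b) ≡ (-1190, -286) mod (ℚ^×)²; places V = {2, 3, 5, 7, 11, 13, 17, 19, 31, 43, ∞}.
(a,b)_19: α=-4, u≡9; β=-2, v≡18 (mod 19); (9|19)=+1, (18|19)=-1; sign (−1)^0·+1^-2·-1^-4 = +1.
(a,b)_43: α=4, u≡1; β=2, v≡16 (mod 43); (1|43)=+1, (16|43)=+1; sign (−1)^0·+1^2·+1^4 = +1.
(a,b)_5: α=-1, u≡3; β=2, v≡4 (mod 5); (3|5)=-1, (4|5)=+1; sign (−1)^0·-1^2·+1^-1 = +1.
(a,b)_7: α=-3, u≡3; β=0, v≡1 (mod 7); (3|7)=-1, (1|7)=+1; sign (−1)^0·-1^0·+1^-3 = +1.
(a,b)_2: α=5, β=3; u≡5, v≡1 (mod 8); ε(u)ε(v)=0·0, αω(v)=5·0, βω(u)=3·1; sum ≡ 1  ⇒  -1.
(a,b)_17: α=5, u≡16; β=2, v≡6 (mod 17); (16|17)=+1, (6|17)=-1; sign (−1)^0·+1^2·-1^5 = -1.
(a,b)_3: α=-2, u≡1; β=-2, v≡2 (mod 3); (1|3)=+1, (2|3)=-1; sign (−1)^0·+1^-2·-1^-2 = +1.
(a,b)_31: α=6, u≡16; β=2, v≡11 (mod 31); (16|31)=+1, (11|31)=-1; sign (−1)^0·+1^2·-1^6 = +1.
(a,b)_13: α=0, u≡6; β=1, v≡12 (mod 13); (6|13)=-1, (12|13)=+1; sign (−1)^0·-1^1·+1^0 = -1.
(a,b)_∞: sgn(-1190)=−, sgn(-286)=−, so -1.
(a,b)_11: α=4, u≡3; β=1, v≡10 (mod 11); (3|11)=+1, (10|11)=-1; sign (−1)^0·+1^1·-1^4 = +1.
(-1190, -286 / ℚ) ramifies at {2, 13, 17, ∞}: a division algebra.

[2, 13, 17, inf]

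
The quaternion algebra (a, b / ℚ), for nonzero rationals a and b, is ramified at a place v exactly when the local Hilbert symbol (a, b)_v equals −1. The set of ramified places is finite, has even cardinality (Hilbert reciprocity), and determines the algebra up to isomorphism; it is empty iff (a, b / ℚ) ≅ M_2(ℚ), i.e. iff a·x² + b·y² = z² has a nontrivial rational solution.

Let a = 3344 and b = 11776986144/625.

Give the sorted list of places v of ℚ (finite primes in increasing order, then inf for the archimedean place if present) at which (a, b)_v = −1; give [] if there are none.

Mod squares: a ≡ 209, b ≡ 114. Check v ∈ {∞, 2, 3, 5, 7, 11, 19}.
v=2: v_2(a)=4, v_2(b)=5; units ≡ 1, 1 (mod 8); ε·ε+αω+βω = 0·0+4·0+5·0 ≡ 0  ⇒  (a,b)_2 = +1.
v=5: a=5^0·(≡4), b=5^-4·(≡4) mod 5; (4|5)=+1, (4|5)=+1; (−1)^{0·-4·2}·(+1)^-4·(+1)^0 = +1.
v=3: a=3^0·(≡2), b=3^3·(≡2) mod 3; (2|3)=-1, (2|3)=-1; (−1)^{0·3·1}·(-1)^3·(-1)^0 = -1.
v=7: a=7^0·(≡5), b=7^2·(≡2) mod 7; (5|7)=-1, (2|7)=+1; (−1)^{0·2·3}·(-1)^2·(+1)^0 = +1.
v=11: a=11^1·(≡7), b=11^4·(≡1) mod 11; (7|11)=-1, (1|11)=+1; (−1)^{1·4·5}·(-1)^4·(+1)^1 = +1.
v=19: a=19^1·(≡5), b=19^1·(≡16) mod 19; (5|19)=+1, (16|19)=+1; (−1)^{1·1·9}·(+1)^1·(+1)^1 = -1.
v=∞: 209 > 0 and 114 > 0  ⇒  (a,b)_∞ = +1.
|Ram(209, 114)| = 2, even; anisotropic at {3, 19}.

[3, 19]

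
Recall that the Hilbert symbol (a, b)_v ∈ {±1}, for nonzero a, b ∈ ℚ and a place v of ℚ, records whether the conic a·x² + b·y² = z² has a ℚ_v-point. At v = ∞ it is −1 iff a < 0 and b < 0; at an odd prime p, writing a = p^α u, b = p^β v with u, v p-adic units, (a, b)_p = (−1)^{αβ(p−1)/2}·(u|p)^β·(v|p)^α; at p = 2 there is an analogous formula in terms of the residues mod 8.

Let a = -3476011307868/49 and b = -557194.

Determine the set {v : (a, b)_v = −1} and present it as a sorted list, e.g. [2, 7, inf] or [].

(a, b) ≡ (-267467783, -557194) mod (ℚ^×)²; places V = {2, 3, 7, 11, 17, 19, 29, 31, 37, 43, ∞}.
(a,b)_19: α=2, u≡6; β=1, v≡10 (mod 19); (6|19)=+1, (10|19)=-1; sign (−1)^0·+1^1·-1^2 = +1.
(a,b)_∞: sgn(-267467783)=−, sgn(-557194)=−, so -1.
(a,b)_2: α=2, β=1; u≡1, v≡3 (mod 8); ε(u)ε(v)=0·1, αω(v)=2·1, βω(u)=1·0; sum ≡ 0  ⇒  +1.
(a,b)_7: α=-2, u≡6; β=0, v≡6 (mod 7); (6|7)=-1, (6|7)=-1; sign (−1)^0·-1^0·-1^-2 = +1.
(a,b)_29: α=1, u≡15; β=0, v≡12 (mod 29); (15|29)=-1, (12|29)=-1; sign (−1)^0·-1^0·-1^1 = -1.
(a,b)_3: α=2, u≡1; β=0, v≡2 (mod 3); (1|3)=+1, (2|3)=-1; sign (−1)^0·+1^0·-1^2 = +1.
(a,b)_43: α=1, u≡2; β=1, v≡28 (mod 43); (2|43)=-1, (28|43)=-1; sign (−1)^1·-1^1·-1^1 = -1.
(a,b)_11: α=1, u≡5; β=1, v≡1 (mod 11); (5|11)=+1, (1|11)=+1; sign (−1)^1·+1^1·+1^1 = -1.
(a,b)_17: α=1, u≡4; β=0, v≡15 (mod 17); (4|17)=+1, (15|17)=+1; sign (−1)^0·+1^0·+1^1 = +1.
(a,b)_37: α=1, u≡12; β=0, v≡26 (mod 37); (12|37)=+1, (26|37)=+1; sign (−1)^0·+1^0·+1^1 = +1.
(a,b)_31: α=1, u≡25; β=1, v≡6 (mod 31); (25|31)=+1, (6|31)=-1; sign (−1)^1·+1^1·-1^1 = +1.
Ram(-267467783, -557194) = {11, 29, 43, ∞}; no ℚ_11-point on the conic.

[11, 29, 43, inf]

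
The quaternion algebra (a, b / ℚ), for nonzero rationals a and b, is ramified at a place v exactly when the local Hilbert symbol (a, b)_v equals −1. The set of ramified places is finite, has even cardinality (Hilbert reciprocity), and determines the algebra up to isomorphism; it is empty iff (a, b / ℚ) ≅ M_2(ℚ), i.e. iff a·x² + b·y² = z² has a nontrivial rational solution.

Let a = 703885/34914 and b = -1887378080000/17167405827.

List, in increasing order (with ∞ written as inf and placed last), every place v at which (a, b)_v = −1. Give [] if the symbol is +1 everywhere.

(a, b) ≡ (5610, -51) mod (ℚ^×)²; places V = {2, 3, 5, 7, 11, 13, 17, 23, ∞}.
(a,b)_7: α=2, u≡3; β=4, v≡3 (mod 7); (3|7)=-1, (3|7)=-1; sign (−1)^0·-1^4·-1^2 = +1.
(a,b)_13: α=2, u≡2; β=-2, v≡12 (mod 13); (2|13)=-1, (12|13)=+1; sign (−1)^0·-1^-2·+1^2 = +1.
(a,b)_17: α=1, u≡6; β=3, v≡5 (mod 17); (6|17)=-1, (5|17)=-1; sign (−1)^0·-1^3·-1^1 = +1.
(a,b)_3: α=-1, u≡1; β=-1, v≡1 (mod 3); (1|3)=+1, (1|3)=+1; sign (−1)^1·+1^-1·+1^-1 = -1.
(a,b)_23: α=-2, u≡10; β=-4, v≡1 (mod 23); (10|23)=-1, (1|23)=+1; sign (−1)^0·-1^-4·+1^-2 = +1.
(a,b)_11: α=-1, u≡1; β=-2, v≡5 (mod 11); (1|11)=+1, (5|11)=+1; sign (−1)^0·+1^-2·+1^-1 = +1.
(a,b)_5: α=1, u≡3; β=4, v≡1 (mod 5); (3|5)=-1, (1|5)=+1; sign (−1)^0·-1^4·+1^1 = +1.
(a,b)_2: α=-1, β=8; u≡5, v≡5 (mod 8); ε(u)ε(v)=0·0, αω(v)=-1·1, βω(u)=8·1; sum ≡ 1  ⇒  -1.
(a,b)_∞: sgn(5610)=+, sgn(-51)=−, so +1.
|Ram(5610, -51)| = 2, even; anisotropic at {2, 3}.

[2, 3]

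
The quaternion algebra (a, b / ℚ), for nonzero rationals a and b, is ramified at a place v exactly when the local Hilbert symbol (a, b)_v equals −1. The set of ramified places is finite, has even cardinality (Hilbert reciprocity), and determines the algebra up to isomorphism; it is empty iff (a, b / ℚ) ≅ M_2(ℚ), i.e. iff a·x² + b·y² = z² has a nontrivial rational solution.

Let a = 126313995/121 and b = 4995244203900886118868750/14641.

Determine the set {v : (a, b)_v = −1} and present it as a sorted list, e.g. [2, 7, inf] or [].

[5, 13, 17, 31]

Mod squares: a ≡ 150195, b ≡ 1217710. Check v ∈ {∞, 2, 3, 5, 11, 13, 17, 19, 29, 31}.
v=∞: 150195 > 0 and 1217710 > 0  ⇒  (a,b)_∞ = +1.
v=31: a=31^1·(≡19), b=31^4·(≡22) mod 31; (19|31)=+1, (22|31)=-1; (−1)^{1·4·15}·(+1)^4·(-1)^1 = -1.
v=11: a=11^-2·(≡5), b=11^-4·(≡10) mod 11; (5|11)=+1, (10|11)=-1; (−1)^{-2·-4·5}·(+1)^-4·(-1)^-2 = +1.
v=3: a=3^1·(≡1), b=3^4·(≡1) mod 3; (1|3)=+1, (1|3)=+1; (−1)^{1·4·1}·(+1)^4·(+1)^1 = +1.
v=13: a=13^0·(≡7), b=13^1·(≡11) mod 13; (7|13)=-1, (11|13)=-1; (−1)^{0·1·6}·(-1)^1·(-1)^0 = -1.
v=19: a=19^1·(≡17), b=19^3·(≡12) mod 19; (17|19)=+1, (12|19)=-1; (−1)^{1·3·9}·(+1)^3·(-1)^1 = +1.
v=5: a=5^1·(≡4), b=5^5·(≡3) mod 5; (4|5)=+1, (3|5)=-1; (−1)^{1·5·2}·(+1)^5·(-1)^1 = -1.
v=29: a=29^2·(≡24), b=29^3·(≡8) mod 29; (24|29)=+1, (8|29)=-1; (−1)^{2·3·14}·(+1)^3·(-1)^2 = +1.
v=2: v_2(a)=0, v_2(b)=1; units ≡ 3, 7 (mod 8); ε·ε+αω+βω = 1·1+0·0+1·1 ≡ 0  ⇒  (a,b)_2 = +1.
v=17: a=17^1·(≡14), b=17^3·(≡16) mod 17; (14|17)=-1, (16|17)=+1; (−1)^{1·3·8}·(-1)^3·(+1)^1 = -1.
(150195, 1217710 / ℚ) ramifies at {5, 13, 17, 31}: a division algebra.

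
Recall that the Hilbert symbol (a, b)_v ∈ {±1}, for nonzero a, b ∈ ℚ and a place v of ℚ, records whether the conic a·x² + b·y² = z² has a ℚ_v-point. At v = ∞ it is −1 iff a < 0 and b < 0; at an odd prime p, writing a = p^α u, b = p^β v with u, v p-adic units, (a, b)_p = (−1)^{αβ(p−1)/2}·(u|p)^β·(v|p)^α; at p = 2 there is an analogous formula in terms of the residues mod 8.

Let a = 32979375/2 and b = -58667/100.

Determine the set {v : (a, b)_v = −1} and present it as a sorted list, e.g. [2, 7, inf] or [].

[2, 11, 13, 29]

Mod squares: a ≡ 11726, b ≡ -203. Check v ∈ {∞, 2, 3, 5, 7, 11, 13, 17, 29, 41}.
v=41: a=41^1·(≡39), b=41^0·(≡23) mod 41; (39|41)=+1, (23|41)=+1; (−1)^{1·0·20}·(+1)^0·(+1)^1 = +1.
v=7: a=7^0·(≡1), b=7^1·(≡6) mod 7; (1|7)=+1, (6|7)=-1; (−1)^{0·1·3}·(+1)^1·(-1)^0 = +1.
v=13: a=13^1·(≡8), b=13^0·(≡6) mod 13; (8|13)=-1, (6|13)=-1; (−1)^{1·0·6}·(-1)^0·(-1)^1 = -1.
v=5: a=5^4·(≡1), b=5^-2·(≡2) mod 5; (1|5)=+1, (2|5)=-1; (−1)^{4·-2·2}·(+1)^-2·(-1)^4 = +1.
v=17: a=17^0·(≡2), b=17^2·(≡8) mod 17; (2|17)=+1, (8|17)=+1; (−1)^{0·2·8}·(+1)^2·(+1)^0 = +1.
v=2: v_2(a)=-1, v_2(b)=-2; units ≡ 7, 5 (mod 8); ε·ε+αω+βω = 1·0+-1·1+-2·0 ≡ 1  ⇒  (a,b)_2 = -1.
v=∞: 11726 > 0 and -203 < 0  ⇒  (a,b)_∞ = +1.
v=3: a=3^2·(≡2), b=3^0·(≡1) mod 3; (2|3)=-1, (1|3)=+1; (−1)^{2·0·1}·(-1)^0·(+1)^2 = +1.
v=11: a=11^1·(≡10), b=11^0·(≡7) mod 11; (10|11)=-1, (7|11)=-1; (−1)^{1·0·5}·(-1)^0·(-1)^1 = -1.
v=29: a=29^0·(≡12), b=29^1·(≡5) mod 29; (12|29)=-1, (5|29)=+1; (−1)^{0·1·14}·(-1)^1·(+1)^0 = -1.
|Ram(11726, -203)| = 4, even; anisotropic at {2, 11, 13, 29}.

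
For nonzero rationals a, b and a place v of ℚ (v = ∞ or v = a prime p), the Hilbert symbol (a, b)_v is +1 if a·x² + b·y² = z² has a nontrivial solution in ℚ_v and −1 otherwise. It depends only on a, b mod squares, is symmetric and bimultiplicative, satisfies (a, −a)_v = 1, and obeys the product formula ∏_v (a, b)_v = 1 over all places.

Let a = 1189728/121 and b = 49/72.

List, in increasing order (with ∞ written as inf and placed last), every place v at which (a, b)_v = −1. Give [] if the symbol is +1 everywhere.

Mod squares: a ≡ 102, b ≡ 2. Check v ∈ {∞, 2, 3, 7, 11, 17}.
v=7: a=7^0·(≡4), b=7^2·(≡4) mod 7; (4|7)=+1, (4|7)=+1; (−1)^{0·2·3}·(+1)^2·(+1)^0 = +1.
v=∞: 102 > 0 and 2 > 0  ⇒  (a,b)_∞ = +1.
v=11: a=11^-2·(≡1), b=11^0·(≡10) mod 11; (1|11)=+1, (10|11)=-1; (−1)^{-2·0·5}·(+1)^0·(-1)^-2 = +1.
v=2: v_2(a)=5, v_2(b)=-3; units ≡ 3, 1 (mod 8); ε·ε+αω+βω = 1·0+5·0+-3·1 ≡ 1  ⇒  (a,b)_2 = -1.
v=3: a=3^7·(≡1), b=3^-2·(≡2) mod 3; (1|3)=+1, (2|3)=-1; (−1)^{7·-2·1}·(+1)^-2·(-1)^7 = -1.
v=17: a=17^1·(≡6), b=17^0·(≡8) mod 17; (6|17)=-1, (8|17)=+1; (−1)^{1·0·8}·(-1)^0·(+1)^1 = +1.
Ram(102, 2) = {2, 3}; no ℚ_2-point on the conic.

[2, 3]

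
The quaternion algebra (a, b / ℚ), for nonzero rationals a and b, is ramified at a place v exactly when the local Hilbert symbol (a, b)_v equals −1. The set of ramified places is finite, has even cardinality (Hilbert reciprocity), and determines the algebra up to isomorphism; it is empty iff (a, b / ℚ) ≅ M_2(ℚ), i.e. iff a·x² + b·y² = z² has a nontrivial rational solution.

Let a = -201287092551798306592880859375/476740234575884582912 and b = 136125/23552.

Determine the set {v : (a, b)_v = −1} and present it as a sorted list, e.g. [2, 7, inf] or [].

Mod squares: a ≡ -30498, b ≡ 115. Check v ∈ {∞, 2, 3, 5, 7, 11, 13, 17, 19, 23, 29, 37, 43}.
v=11: a=11^6·(≡3), b=11^2·(≡3) mod 11; (3|11)=+1, (3|11)=+1; (−1)^{6·2·5}·(+1)^2·(+1)^6 = +1.
v=37: a=37^-2·(≡1), b=37^0·(≡26) mod 37; (1|37)=+1, (26|37)=+1; (−1)^{-2·0·18}·(+1)^0·(+1)^-2 = +1.
v=43: a=43^2·(≡28), b=43^0·(≡19) mod 43; (28|43)=-1, (19|43)=-1; (−1)^{2·0·21}·(-1)^0·(-1)^2 = +1.
v=29: a=29^2·(≡2), b=29^0·(≡7) mod 29; (2|29)=-1, (7|29)=+1; (−1)^{2·0·14}·(-1)^0·(+1)^2 = +1.
v=3: a=3^13·(≡1), b=3^2·(≡1) mod 3; (1|3)=+1, (1|3)=+1; (−1)^{13·2·1}·(+1)^2·(+1)^13 = +1.
v=5: a=5^10·(≡2), b=5^3·(≡2) mod 5; (2|5)=-1, (2|5)=-1; (−1)^{10·3·2}·(-1)^3·(-1)^10 = -1.
v=23: a=23^-3·(≡6), b=23^-1·(≡22) mod 23; (6|23)=+1, (22|23)=-1; (−1)^{-3·-1·11}·(+1)^-1·(-1)^-3 = +1.
v=7: a=7^-2·(≡4), b=7^0·(≡6) mod 7; (4|7)=+1, (6|7)=-1; (−1)^{-2·0·3}·(+1)^0·(-1)^-2 = +1.
v=17: a=17^-1·(≡1), b=17^0·(≡13) mod 17; (1|17)=+1, (13|17)=+1; (−1)^{-1·0·8}·(+1)^0·(+1)^-1 = +1.
v=13: a=13^1·(≡2), b=13^0·(≡6) mod 13; (2|13)=-1, (6|13)=-1; (−1)^{1·0·6}·(-1)^0·(-1)^1 = -1.
v=∞: -30498 < 0 and 115 > 0  ⇒  (a,b)_∞ = +1.
v=19: a=19^2·(≡16), b=19^0·(≡6) mod 19; (16|19)=+1, (6|19)=+1; (−1)^{2·0·9}·(+1)^0·(+1)^2 = +1.
v=2: v_2(a)=-35, v_2(b)=-10; units ≡ 7, 3 (mod 8); ε·ε+αω+βω = 1·1+-35·1+-10·0 ≡ 0  ⇒  (a,b)_2 = +1.
(-30498, 115 / ℚ) ramifies at {5, 13}: a division algebra.

[5, 13]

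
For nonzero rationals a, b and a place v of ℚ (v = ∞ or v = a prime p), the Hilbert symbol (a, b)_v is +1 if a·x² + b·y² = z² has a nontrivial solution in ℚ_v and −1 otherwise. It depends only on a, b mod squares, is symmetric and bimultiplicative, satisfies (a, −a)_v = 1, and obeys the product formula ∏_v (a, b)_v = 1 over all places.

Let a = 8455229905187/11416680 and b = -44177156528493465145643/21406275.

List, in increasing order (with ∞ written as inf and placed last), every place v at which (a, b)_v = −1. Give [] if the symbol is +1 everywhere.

Mod squares: a ≡ 2363790, b ≡ -78793. Check v ∈ {∞, 2, 3, 5, 11, 13, 17, 19, 29, 31, 41, 43, 47}.
v=41: a=41^0·(≡11), b=41^4·(≡23) mod 41; (11|41)=-1, (23|41)=+1; (−1)^{0·4·20}·(-1)^4·(+1)^0 = +1.
v=∞: 2363790 > 0 and -78793 < 0  ⇒  (a,b)_∞ = +1.
v=13: a=13^1·(≡10), b=13^1·(≡4) mod 13; (10|13)=+1, (4|13)=+1; (−1)^{1·1·6}·(+1)^1·(+1)^1 = +1.
v=3: a=3^-3·(≡1), b=3^-4·(≡2) mod 3; (1|3)=+1, (2|3)=-1; (−1)^{-3·-4·1}·(+1)^-4·(-1)^-3 = -1.
v=2: v_2(a)=-3, v_2(b)=0; units ≡ 7, 7 (mod 8); ε·ε+αω+βω = 1·1+-3·0+0·0 ≡ 1  ⇒  (a,b)_2 = -1.
v=17: a=17^2·(≡1), b=17^2·(≡4) mod 17; (1|17)=+1, (4|17)=+1; (−1)^{2·2·8}·(+1)^2·(+1)^2 = +1.
v=11: a=11^-1·(≡4), b=11^-1·(≡1) mod 11; (4|11)=+1, (1|11)=+1; (−1)^{-1·-1·5}·(+1)^-1·(+1)^-1 = -1.
v=43: a=43^2·(≡2), b=43^4·(≡3) mod 43; (2|43)=-1, (3|43)=-1; (−1)^{2·4·21}·(-1)^4·(-1)^2 = +1.
v=19: a=19^1·(≡9), b=19^1·(≡8) mod 19; (9|19)=+1, (8|19)=-1; (−1)^{1·1·9}·(+1)^1·(-1)^1 = +1.
v=29: a=29^1·(≡5), b=29^1·(≡9) mod 29; (5|29)=+1, (9|29)=+1; (−1)^{1·1·14}·(+1)^1·(+1)^1 = +1.
v=5: a=5^-1·(≡2), b=5^-2·(≡2) mod 5; (2|5)=-1, (2|5)=-1; (−1)^{-1·-2·2}·(-1)^-2·(-1)^-1 = -1.
v=47: a=47^2·(≡15), b=47^2·(≡22) mod 47; (15|47)=-1, (22|47)=-1; (−1)^{2·2·23}·(-1)^2·(-1)^2 = +1.
v=31: a=31^-2·(≡1), b=31^-2·(≡25) mod 31; (1|31)=+1, (25|31)=+1; (−1)^{-2·-2·15}·(+1)^-2·(+1)^-2 = +1.
(2363790, -78793 / ℚ) ramifies at {2, 3, 5, 11}: a division algebra.

[2, 3, 5, 11]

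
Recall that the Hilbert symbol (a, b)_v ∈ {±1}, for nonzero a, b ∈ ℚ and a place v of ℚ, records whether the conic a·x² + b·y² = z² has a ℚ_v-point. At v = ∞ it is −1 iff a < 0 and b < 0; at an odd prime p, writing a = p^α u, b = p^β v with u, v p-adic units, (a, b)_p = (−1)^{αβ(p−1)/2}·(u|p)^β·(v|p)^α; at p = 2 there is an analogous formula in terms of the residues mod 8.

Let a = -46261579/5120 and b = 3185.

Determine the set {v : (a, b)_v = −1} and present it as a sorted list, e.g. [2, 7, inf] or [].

[5, 13]

(a, b) ≡ (-455, 65) mod (ℚ^×)²; places V = {2, 5, 7, 13, 23, 31, ∞}.
(a,b)_7: α=1, u≡5; β=2, v≡2 (mod 7); (5|7)=-1, (2|7)=+1; sign (−1)^0·-1^2·+1^1 = +1.
(a,b)_13: α=1, u≡1; β=1, v≡11 (mod 13); (1|13)=+1, (11|13)=-1; sign (−1)^0·+1^1·-1^1 = -1.
(a,b)_31: α=2, u≡7; β=0, v≡23 (mod 31); (7|31)=+1, (23|31)=-1; sign (−1)^0·+1^0·-1^2 = +1.
(a,b)_5: α=-1, u≡4; β=1, v≡2 (mod 5); (4|5)=+1, (2|5)=-1; sign (−1)^0·+1^1·-1^-1 = -1.
(a,b)_23: α=2, u≡21; β=0, v≡11 (mod 23); (21|23)=-1, (11|23)=-1; sign (−1)^0·-1^0·-1^2 = +1.
(a,b)_∞: sgn(-455)=−, sgn(65)=+, so +1.
(a,b)_2: α=-10, β=0; u≡1, v≡1 (mod 8); ε(u)ε(v)=0·0, αω(v)=-10·0, βω(u)=0·0; sum ≡ 0  ⇒  +1.
Ram(-455, 65) = {5, 13}; no ℚ_5-point on the conic.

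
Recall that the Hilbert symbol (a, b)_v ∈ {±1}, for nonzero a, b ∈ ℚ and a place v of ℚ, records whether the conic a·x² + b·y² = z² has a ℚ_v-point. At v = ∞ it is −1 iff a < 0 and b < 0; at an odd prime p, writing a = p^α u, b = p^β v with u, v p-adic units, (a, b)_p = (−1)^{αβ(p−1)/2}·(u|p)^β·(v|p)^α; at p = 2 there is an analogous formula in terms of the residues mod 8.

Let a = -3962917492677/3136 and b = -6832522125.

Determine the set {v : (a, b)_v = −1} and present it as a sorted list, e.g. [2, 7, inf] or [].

[2, 3, 5, inf]

(a, b) ≡ (-13, -165) mod (ℚ^×)²; places V = {2, 3, 5, 7, 11, 13, ∞}.
(a,b)_∞: sgn(-13)=−, sgn(-165)=−, so -1.
(a,b)_2: α=-6, β=0; u≡3, v≡3 (mod 8); ε(u)ε(v)=1·1, αω(v)=-6·1, βω(u)=0·1; sum ≡ 1  ⇒  -1.
(a,b)_3: α=6, u≡2; β=5, v≡2 (mod 3); (2|3)=-1, (2|3)=-1; sign (−1)^0·-1^5·-1^6 = -1.
(a,b)_13: α=5, u≡12; β=2, v≡4 (mod 13); (12|13)=+1, (4|13)=+1; sign (−1)^0·+1^2·+1^5 = +1.
(a,b)_7: α=-2, u≡4; β=0, v≡5 (mod 7); (4|7)=+1, (5|7)=-1; sign (−1)^0·+1^0·-1^-2 = +1.
(a,b)_5: α=0, u≡3; β=3, v≡3 (mod 5); (3|5)=-1, (3|5)=-1; sign (−1)^0·-1^3·-1^0 = -1.
(a,b)_11: α=4, u≡3; β=3, v≡6 (mod 11); (3|11)=+1, (6|11)=-1; sign (−1)^0·+1^3·-1^4 = +1.
(-13, -165 / ℚ) ramifies at {2, 3, 5, ∞}: a division algebra.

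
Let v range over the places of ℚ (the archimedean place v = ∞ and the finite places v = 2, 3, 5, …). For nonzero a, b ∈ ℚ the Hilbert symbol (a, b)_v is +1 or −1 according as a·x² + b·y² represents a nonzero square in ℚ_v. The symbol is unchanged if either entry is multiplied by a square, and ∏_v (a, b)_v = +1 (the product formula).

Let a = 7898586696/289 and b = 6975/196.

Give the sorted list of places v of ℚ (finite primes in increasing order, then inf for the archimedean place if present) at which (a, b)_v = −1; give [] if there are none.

(a, b) ≡ (22386, 31) mod (ℚ^×)²; places V = {2, 3, 5, 7, 11, 13, 17, 31, 41, ∞}.
(a,b)_11: α=2, u≡4; β=0, v≡5 (mod 11); (4|11)=+1, (5|11)=+1; sign (−1)^0·+1^0·+1^2 = +1.
(a,b)_13: α=1, u≡6; β=0, v≡7 (mod 13); (6|13)=-1, (7|13)=-1; sign (−1)^0·-1^0·-1^1 = -1.
(a,b)_17: α=-2, u≡14; β=0, v≡10 (mod 17); (14|17)=-1, (10|17)=-1; sign (−1)^0·-1^0·-1^-2 = +1.
(a,b)_5: α=0, u≡4; β=2, v≡4 (mod 5); (4|5)=+1, (4|5)=+1; sign (−1)^0·+1^2·+1^0 = +1.
(a,b)_31: α=0, u≡10; β=1, v≡7 (mod 31); (10|31)=+1, (7|31)=+1; sign (−1)^0·+1^1·+1^0 = +1.
(a,b)_∞: sgn(22386)=+, sgn(31)=+, so +1.
(a,b)_41: α=1, u≡17; β=0, v≡4 (mod 41); (17|41)=-1, (4|41)=+1; sign (−1)^0·-1^0·+1^1 = +1.
(a,b)_2: α=3, β=-2; u≡1, v≡7 (mod 8); ε(u)ε(v)=0·1, αω(v)=3·0, βω(u)=-2·0; sum ≡ 0  ⇒  +1.
(a,b)_7: α=1, u≡3; β=-2, v≡6 (mod 7); (3|7)=-1, (6|7)=-1; sign (−1)^0·-1^-2·-1^1 = -1.
(a,b)_3: α=7, u≡1; β=2, v≡1 (mod 3); (1|3)=+1, (1|3)=+1; sign (−1)^0·+1^2·+1^7 = +1.
|Ram(22386, 31)| = 2, even; anisotropic at {7, 13}.

[7, 13]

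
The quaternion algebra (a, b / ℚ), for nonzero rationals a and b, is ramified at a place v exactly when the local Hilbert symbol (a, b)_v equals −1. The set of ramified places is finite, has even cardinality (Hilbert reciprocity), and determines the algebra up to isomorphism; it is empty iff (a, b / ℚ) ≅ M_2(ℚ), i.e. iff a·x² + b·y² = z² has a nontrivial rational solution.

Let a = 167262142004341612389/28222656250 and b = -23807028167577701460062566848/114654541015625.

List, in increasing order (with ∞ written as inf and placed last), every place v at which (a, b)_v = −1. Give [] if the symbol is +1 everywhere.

Mod squares: a ≡ 210, b ≡ -455. Check v ∈ {∞, 2, 3, 5, 7, 13, 17, 41, 47}.
v=17: a=17^-2·(≡10), b=17^-2·(≡13) mod 17; (10|17)=-1, (13|17)=+1; (−1)^{-2·-2·8}·(-1)^-2·(+1)^-2 = +1.
v=13: a=13^0·(≡2), b=13^-1·(≡4) mod 13; (2|13)=-1, (4|13)=+1; (−1)^{0·-1·6}·(-1)^-1·(+1)^0 = -1.
v=7: a=7^5·(≡1), b=7^7·(≡6) mod 7; (1|7)=+1, (6|7)=-1; (−1)^{5·7·3}·(+1)^7·(-1)^5 = +1.
v=47: a=47^2·(≡23), b=47^2·(≡38) mod 47; (23|47)=-1, (38|47)=-1; (−1)^{2·2·23}·(-1)^2·(-1)^2 = +1.
v=2: v_2(a)=-1, v_2(b)=6; units ≡ 1, 1 (mod 8); ε·ε+αω+βω = 0·0+-1·0+6·0 ≡ 0  ⇒  (a,b)_2 = +1.
v=3: a=3^13·(≡1), b=3^16·(≡1) mod 3; (1|3)=+1, (1|3)=+1; (−1)^{13·16·1}·(+1)^16·(+1)^13 = +1.
v=∞: 210 > 0 and -455 < 0  ⇒  (a,b)_∞ = +1.
v=41: a=41^4·(≡33), b=41^6·(≡16) mod 41; (33|41)=+1, (16|41)=+1; (−1)^{4·6·20}·(+1)^6·(+1)^4 = +1.
v=5: a=5^-11·(≡3), b=5^-15·(≡1) mod 5; (3|5)=-1, (1|5)=+1; (−1)^{-11·-15·2}·(-1)^-15·(+1)^-11 = -1.
(210, -455 / ℚ) ramifies at {5, 13}: a division algebra.

[5, 13]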